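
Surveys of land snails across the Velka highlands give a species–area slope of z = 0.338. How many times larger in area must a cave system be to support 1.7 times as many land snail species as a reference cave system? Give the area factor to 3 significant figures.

(A₂/A₁)^0.338 = 1.7, so A₂/A₁ = 1.7^(1/0.338) = 1.7^2.959
ln(A₂/A₁) = ln 1.7 / 0.338 = 0.5306 / 0.338 = 1.5699
A₂/A₁ = e^1.5699 ≈ 4.806

4.81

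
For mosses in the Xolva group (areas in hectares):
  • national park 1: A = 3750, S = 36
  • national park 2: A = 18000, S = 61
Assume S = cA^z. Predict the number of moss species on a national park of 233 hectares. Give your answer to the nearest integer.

z = ln(61/36) / ln(18000/3750) = 0.5274 / 1.5686 = 0.3362
c = 36 / 3750^0.3362 = 36 / 15.91 = 2.263
S₃ = 2.263 × 233^0.3362 = 2.263 × 6.25 ≈ 14.15

14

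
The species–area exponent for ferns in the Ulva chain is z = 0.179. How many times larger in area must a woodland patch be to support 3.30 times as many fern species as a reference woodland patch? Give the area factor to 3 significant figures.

(A₂/A₁)^0.179 = 3.3, so A₂/A₁ = 3.3^(1/0.179) = 3.3^5.587
ln(A₂/A₁) = ln 3.3 / 0.179 = 1.1939 / 0.179 = 6.6700
A₂/A₁ = e^6.6700 ≈ 788.4

788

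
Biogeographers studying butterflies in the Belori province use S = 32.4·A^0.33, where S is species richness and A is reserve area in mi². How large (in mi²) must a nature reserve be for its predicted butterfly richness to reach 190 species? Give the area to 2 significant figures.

190 = 32.4 × A^0.33  ⇒  A^0.33 = 190/32.4 = 5.864
ln A = ln(5.864) / 0.33 = 1.7689 / 0.33 = 5.3602
A = e^5.3602 ≈ 212.8 mi²

210 mi²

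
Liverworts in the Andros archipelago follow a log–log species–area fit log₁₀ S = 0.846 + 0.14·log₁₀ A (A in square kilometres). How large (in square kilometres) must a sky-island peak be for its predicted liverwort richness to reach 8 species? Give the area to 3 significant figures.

2.56 square kilometres

8 = 7.015 × A^0.14  ⇒  A^0.14 = 8/7.015 = 1.14
ln A = ln(1.14) / 0.14 = 0.1315 / 0.14 = 0.9390
A = e^0.9390 ≈ 2.557 square kilometres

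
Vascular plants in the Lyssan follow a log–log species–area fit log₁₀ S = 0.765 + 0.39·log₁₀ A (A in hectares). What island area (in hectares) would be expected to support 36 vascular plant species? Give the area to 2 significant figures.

36 = 5.821 × A^0.39  ⇒  A^0.39 = 36/5.821 = 6.184
ln A = ln(6.184) / 0.39 = 1.8220 / 0.39 = 4.6719
A = e^4.6719 ≈ 106.9 hectares

110 hectares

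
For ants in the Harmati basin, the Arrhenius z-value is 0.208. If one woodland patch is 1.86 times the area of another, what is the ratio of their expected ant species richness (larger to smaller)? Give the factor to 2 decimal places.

S₂/S₁ = (A₂/A₁)^z = 1.86^0.208
ln(S₂/S₁) = 0.208 × ln 1.86 = 0.208 × 0.6206 = 0.1291
S₂/S₁ = e^0.1291 ≈ 1.138

1.14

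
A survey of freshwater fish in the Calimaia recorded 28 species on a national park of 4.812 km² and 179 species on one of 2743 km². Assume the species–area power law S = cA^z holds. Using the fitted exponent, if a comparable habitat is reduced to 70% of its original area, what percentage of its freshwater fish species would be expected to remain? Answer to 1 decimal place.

z = ln(179/28) / ln(2743/4.812) = 1.8552 / 6.3457 = 0.2924
S_new/S_old = (A_new/A_old)^z = 0.7^0.2924 = exp(0.2924 × -0.3567) = 0.901

90.1%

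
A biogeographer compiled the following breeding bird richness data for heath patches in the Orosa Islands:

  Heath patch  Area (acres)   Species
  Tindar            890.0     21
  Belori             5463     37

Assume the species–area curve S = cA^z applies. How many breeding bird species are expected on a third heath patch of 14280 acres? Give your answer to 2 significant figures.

z = ln(37/21) / ln(5463/890) = 0.5664 / 1.8145 = 0.3121
c = 21 / 890^0.3121 = 21 / 8.33 = 2.521
S₃ = 2.521 × 14280^0.3121 = 2.521 × 19.81 ≈ 49.94

50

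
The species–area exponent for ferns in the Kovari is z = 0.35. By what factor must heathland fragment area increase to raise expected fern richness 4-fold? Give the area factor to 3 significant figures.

(A₂/A₁)^0.35 = 4, so A₂/A₁ = 4^(1/0.35) = 4^2.857
ln(A₂/A₁) = ln 4 / 0.35 = 1.3863 / 0.35 = 3.9608
A₂/A₁ = e^3.9608 ≈ 52.5

52.5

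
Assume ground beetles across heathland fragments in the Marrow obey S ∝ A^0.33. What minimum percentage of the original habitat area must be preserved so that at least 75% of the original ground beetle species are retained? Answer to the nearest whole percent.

Need (A_new/A_old)^0.33 = 0.75, so A_new/A_old = 0.75^(1/0.33) = 0.75^3.03
ln(A_new/A_old) = ln 0.75 / 0.33 = -0.2877 / 0.33 = -0.8718
A_new/A_old = e^-0.8718 ≈ 0.4182

42%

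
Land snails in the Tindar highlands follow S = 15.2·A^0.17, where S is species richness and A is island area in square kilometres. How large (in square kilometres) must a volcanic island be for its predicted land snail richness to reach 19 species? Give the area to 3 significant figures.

19 = 15.2 × A^0.17  ⇒  A^0.17 = 19/15.2 = 1.25
ln A = ln(1.25) / 0.17 = 0.2231 / 0.17 = 1.3126
A = e^1.3126 ≈ 3.716 square kilometres

3.72 square kilometres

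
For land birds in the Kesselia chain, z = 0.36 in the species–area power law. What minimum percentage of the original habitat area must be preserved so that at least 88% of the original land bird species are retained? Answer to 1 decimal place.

Need (A_new/A_old)^0.36 = 0.88, so A_new/A_old = 0.88^(1/0.36) = 0.88^2.778
ln(A_new/A_old) = ln 0.88 / 0.36 = -0.1278 / 0.36 = -0.3551
A_new/A_old = e^-0.3551 ≈ 0.7011

70.1%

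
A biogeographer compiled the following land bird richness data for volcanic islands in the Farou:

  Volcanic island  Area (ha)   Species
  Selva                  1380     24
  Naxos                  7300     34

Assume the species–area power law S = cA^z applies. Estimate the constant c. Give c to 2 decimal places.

z = ln(S₂/S₁) / ln(A₂/A₁) = ln(34/24) / ln(7300/1380) = 0.3483 / 1.6658 = 0.2091
c = S₁ / A₁^z = 24 / 1380^0.2091 = 24 / 4.535 = 5.293

5.29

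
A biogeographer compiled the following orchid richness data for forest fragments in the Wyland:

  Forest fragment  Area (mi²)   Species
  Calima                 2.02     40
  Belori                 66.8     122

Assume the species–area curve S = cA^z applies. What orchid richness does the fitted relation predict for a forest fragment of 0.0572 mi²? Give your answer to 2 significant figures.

z = ln(122/40) / ln(66.8/2.02) = 1.1151 / 3.4986 = 0.3187
c = 40 / 2.02^0.3187 = 40 / 1.251 = 31.97
S₃ = 31.97 × 0.0572^0.3187 = 31.97 × 0.4017 ≈ 12.84

13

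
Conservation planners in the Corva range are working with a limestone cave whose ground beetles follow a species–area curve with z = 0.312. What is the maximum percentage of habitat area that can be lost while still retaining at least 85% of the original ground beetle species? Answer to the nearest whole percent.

41%

Need (A_new/A_old)^0.312 = 0.85, so A_new/A_old = 0.85^(1/0.312) = 0.85^3.205
ln(A_new/A_old) = ln 0.85 / 0.312 = -0.1625 / 0.312 = -0.5209
A_new/A_old = e^-0.5209 ≈ 0.594
Fraction that can be lost = 1 − 0.594 = 0.406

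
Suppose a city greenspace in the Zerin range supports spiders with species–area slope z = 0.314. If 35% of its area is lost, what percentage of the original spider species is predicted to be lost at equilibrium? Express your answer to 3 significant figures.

12.7%

S_new/S_old = (A_new/A_old)^z = 0.65^0.314
= exp(0.314 × ln 0.65) = exp(0.314 × -0.4308) = exp(-0.1353) ≈ 0.8735
Fraction lost = 1 − 0.8735 = 0.1265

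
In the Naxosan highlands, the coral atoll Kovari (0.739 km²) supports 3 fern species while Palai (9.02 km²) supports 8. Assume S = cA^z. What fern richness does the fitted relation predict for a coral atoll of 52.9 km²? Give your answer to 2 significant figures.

16

z = ln(8/3) / ln(9.02/0.739) = 0.9808 / 2.5019 = 0.3920
c = 3 / 0.739^0.3920 = 3 / 0.8882 = 3.378
S₃ = 3.378 × 52.9^0.3920 = 3.378 × 4.739 ≈ 16.01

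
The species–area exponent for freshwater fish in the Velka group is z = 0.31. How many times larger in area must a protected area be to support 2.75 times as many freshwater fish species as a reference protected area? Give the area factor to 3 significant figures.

26.1

(A₂/A₁)^0.31 = 2.75, so A₂/A₁ = 2.75^(1/0.31) = 2.75^3.226
ln(A₂/A₁) = ln 2.75 / 0.31 = 1.0116 / 0.31 = 3.2632
A₂/A₁ = e^3.2632 ≈ 26.13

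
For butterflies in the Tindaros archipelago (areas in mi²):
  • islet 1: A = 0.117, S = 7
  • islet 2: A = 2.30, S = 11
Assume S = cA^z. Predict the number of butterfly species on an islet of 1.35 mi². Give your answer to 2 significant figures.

10

z = ln(11/7) / ln(2.3/0.117) = 0.4520 / 2.9785 = 0.1517
c = 7 / 0.117^0.1517 = 7 / 0.7221 = 9.694
S₃ = 9.694 × 1.35^0.1517 = 9.694 × 1.047 ≈ 10.15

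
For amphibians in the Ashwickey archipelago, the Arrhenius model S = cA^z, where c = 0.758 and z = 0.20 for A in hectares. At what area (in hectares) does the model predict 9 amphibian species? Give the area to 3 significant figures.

236000 hectares

9 = 0.758 × A^0.2  ⇒  A^0.2 = 9/0.758 = 11.87
ln A = ln(11.87) / 0.2 = 2.4743 / 0.2 = 12.3715
A = e^12.3715 ≈ 235975 hectares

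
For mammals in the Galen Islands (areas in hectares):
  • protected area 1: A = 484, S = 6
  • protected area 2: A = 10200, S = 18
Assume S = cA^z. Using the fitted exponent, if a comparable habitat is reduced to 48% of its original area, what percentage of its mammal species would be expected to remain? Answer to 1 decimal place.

z = ln(18/6) / ln(10200/484) = 1.0986 / 3.0481 = 0.3604
S_new/S_old = (A_new/A_old)^z = 0.48^0.3604 = exp(0.3604 × -0.7340) = 0.7676

76.8%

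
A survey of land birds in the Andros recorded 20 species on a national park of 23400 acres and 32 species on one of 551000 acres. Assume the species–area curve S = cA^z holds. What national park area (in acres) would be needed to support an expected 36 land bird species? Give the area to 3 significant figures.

z = ln(32/20) / ln(551000/23400) = 0.4700 / 3.1590 = 0.1488
c = 20 / 23400^0.1488 = 20 / 4.467 = 4.477
A = (36/4.477)^(1/0.1488) ⇒ ln A = ln(8.041)/0.1488 = 14.0111
A = e^14.0111 ≈ 1216071 acres

1220000 acres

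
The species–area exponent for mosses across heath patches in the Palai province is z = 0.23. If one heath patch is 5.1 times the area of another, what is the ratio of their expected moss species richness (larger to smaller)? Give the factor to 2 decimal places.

1.45

S₂/S₁ = (A₂/A₁)^z = 5.1^0.23
ln(S₂/S₁) = 0.23 × ln 5.1 = 0.23 × 1.6292 = 0.3747
S₂/S₁ = e^0.3747 ≈ 1.455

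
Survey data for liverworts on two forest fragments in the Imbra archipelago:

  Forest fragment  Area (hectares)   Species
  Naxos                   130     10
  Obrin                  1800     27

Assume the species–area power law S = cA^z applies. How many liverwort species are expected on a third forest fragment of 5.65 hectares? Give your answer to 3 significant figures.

z = ln(27/10) / ln(1800/130) = 0.9933 / 2.6280 = 0.3779
c = 10 / 130^0.3779 = 10 / 6.295 = 1.589
S₃ = 1.589 × 5.65^0.3779 = 1.589 × 1.924 ≈ 3.057

3.06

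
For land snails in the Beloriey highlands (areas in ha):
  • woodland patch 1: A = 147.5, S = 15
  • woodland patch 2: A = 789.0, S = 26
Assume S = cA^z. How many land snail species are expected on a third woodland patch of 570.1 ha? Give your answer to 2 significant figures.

23

z = ln(26/15) / ln(789/147.5) = 0.5500 / 1.6769 = 0.3280
c = 15 / 147.5^0.3280 = 15 / 5.145 = 2.916
S₃ = 2.916 × 570.1^0.3280 = 2.916 × 8.016 ≈ 23.37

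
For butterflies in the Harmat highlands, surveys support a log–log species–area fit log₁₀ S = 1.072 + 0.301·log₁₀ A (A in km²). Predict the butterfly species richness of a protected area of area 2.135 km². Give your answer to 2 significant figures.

15

S = 11.8 × 2.135^0.301
ln S = ln 11.8 + 0.301 × ln 2.135 = 2.4684 + 0.301 × 0.7585 = 2.6967
S = e^2.6967 ≈ 14.83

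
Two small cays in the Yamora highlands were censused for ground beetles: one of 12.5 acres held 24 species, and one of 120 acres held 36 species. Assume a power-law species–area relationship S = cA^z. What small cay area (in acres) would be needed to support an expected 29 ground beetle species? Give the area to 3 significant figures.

z = ln(36/24) / ln(120/12.5) = 0.4055 / 2.2618 = 0.1793
c = 24 / 12.5^0.1793 = 24 / 1.573 = 15.26
A = (29/15.26)^(1/0.1793) ⇒ ln A = ln(1.9)/0.1793 = 3.5814
A = e^3.5814 ≈ 35.92 acres

35.9 acres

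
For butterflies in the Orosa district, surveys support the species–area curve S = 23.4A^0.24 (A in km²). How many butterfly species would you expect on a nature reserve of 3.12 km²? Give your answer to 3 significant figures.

S = 23.4 × 3.12^0.24
ln S = ln 23.4 + 0.24 × ln 3.12 = 3.1527 + 0.24 × 1.1378 = 3.4258
S = e^3.4258 ≈ 30.75

30.7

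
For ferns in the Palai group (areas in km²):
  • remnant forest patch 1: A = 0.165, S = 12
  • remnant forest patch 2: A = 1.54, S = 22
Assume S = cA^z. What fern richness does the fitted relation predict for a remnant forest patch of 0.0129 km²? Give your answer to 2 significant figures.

6.0

z = ln(22/12) / ln(1.54/0.165) = 0.6061 / 2.2336 = 0.2714
c = 12 / 0.165^0.2714 = 12 / 0.6133 = 19.57
S₃ = 19.57 × 0.0129^0.2714 = 19.57 × 0.3071 ≈ 6.009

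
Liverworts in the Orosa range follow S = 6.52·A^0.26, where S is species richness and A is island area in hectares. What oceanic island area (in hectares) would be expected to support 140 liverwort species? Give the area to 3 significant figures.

140 = 6.52 × A^0.26  ⇒  A^0.26 = 140/6.52 = 21.47
ln A = ln(21.47) / 0.26 = 3.0668 / 0.26 = 11.7953
A = e^11.7953 ≈ 132622 hectares

133000 hectares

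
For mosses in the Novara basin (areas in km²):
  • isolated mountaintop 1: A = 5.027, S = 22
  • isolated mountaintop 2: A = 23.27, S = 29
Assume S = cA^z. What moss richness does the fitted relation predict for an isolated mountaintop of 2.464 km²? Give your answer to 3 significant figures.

19.3

z = ln(29/22) / ln(23.27/5.027) = 0.2763 / 1.5323 = 0.1803
c = 22 / 5.027^0.1803 = 22 / 1.338 = 16.44
S₃ = 16.44 × 2.464^0.1803 = 16.44 × 1.177 ≈ 19.35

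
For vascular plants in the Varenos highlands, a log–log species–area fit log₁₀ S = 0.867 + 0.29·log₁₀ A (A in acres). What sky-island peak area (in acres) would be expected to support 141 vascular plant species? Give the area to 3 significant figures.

26400 acres

141 = 7.362 × A^0.29  ⇒  A^0.29 = 141/7.362 = 19.15
ln A = ln(19.15) / 0.29 = 2.9524 / 0.29 = 10.1808
A = e^10.1808 ≈ 26390 acres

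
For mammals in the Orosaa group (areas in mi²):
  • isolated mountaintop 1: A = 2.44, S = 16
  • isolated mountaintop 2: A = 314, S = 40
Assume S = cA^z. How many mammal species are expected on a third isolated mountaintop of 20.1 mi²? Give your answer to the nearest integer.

z = ln(40/16) / ln(314/2.44) = 0.9163 / 4.8574 = 0.1886
c = 16 / 2.44^0.1886 = 16 / 1.183 = 13.52
S₃ = 13.52 × 20.1^0.1886 = 13.52 × 1.761 ≈ 23.82

24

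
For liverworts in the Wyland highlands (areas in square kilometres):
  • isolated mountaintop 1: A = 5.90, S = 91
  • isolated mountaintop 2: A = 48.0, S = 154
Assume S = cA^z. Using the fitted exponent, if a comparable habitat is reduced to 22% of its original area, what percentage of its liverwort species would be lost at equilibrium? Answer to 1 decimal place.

z = ln(154/91) / ln(48/5.9) = 0.5261 / 2.0962 = 0.2510
S_new/S_old = (A_new/A_old)^z = 0.22^0.2510 = exp(0.2510 × -1.5141) = 0.6839
Fraction lost = 1 − 0.6839 = 0.3161

31.6%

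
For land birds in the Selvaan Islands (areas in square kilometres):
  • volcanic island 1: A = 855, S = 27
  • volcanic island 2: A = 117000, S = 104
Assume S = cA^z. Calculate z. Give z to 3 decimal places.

0.274

Taking logs: ln S = ln c + z ln A, so z = (ln S₂ − ln S₁)/(ln A₂ − ln A₁).
z = ln(104/27) / ln(117000/855) = ln(3.852) / ln(136.8) = 1.3486 / 4.9188 = 0.2742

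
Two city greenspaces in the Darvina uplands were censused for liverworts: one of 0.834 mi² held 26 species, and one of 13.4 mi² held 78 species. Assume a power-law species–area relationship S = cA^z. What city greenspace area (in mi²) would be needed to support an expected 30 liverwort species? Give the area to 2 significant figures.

z = ln(78/26) / ln(13.4/0.834) = 1.0986 / 2.7768 = 0.3956
c = 26 / 0.834^0.3956 = 26 / 0.9307 = 27.94
A = (30/27.94)^(1/0.3956) ⇒ ln A = ln(1.074)/0.3956 = 0.1802
A = e^0.1802 ≈ 1.197 mi²

1.2 mi²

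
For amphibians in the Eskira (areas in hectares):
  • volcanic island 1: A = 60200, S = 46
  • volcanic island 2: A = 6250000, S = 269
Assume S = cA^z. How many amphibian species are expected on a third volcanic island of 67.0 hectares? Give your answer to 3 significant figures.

3.46

z = ln(269/46) / ln(6250000/60200) = 1.7661 / 4.6427 = 0.3804
c = 46 / 60200^0.3804 = 46 / 65.79 = 0.6992
S₃ = 0.6992 × 67^0.3804 = 0.6992 × 4.95 ≈ 3.461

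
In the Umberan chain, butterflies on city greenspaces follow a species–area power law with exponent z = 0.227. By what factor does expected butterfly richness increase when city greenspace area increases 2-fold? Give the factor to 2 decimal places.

S₂/S₁ = (A₂/A₁)^z = 2^0.227
ln(S₂/S₁) = 0.227 × ln 2 = 0.227 × 0.6931 = 0.1573
S₂/S₁ = e^0.1573 ≈ 1.17

1.17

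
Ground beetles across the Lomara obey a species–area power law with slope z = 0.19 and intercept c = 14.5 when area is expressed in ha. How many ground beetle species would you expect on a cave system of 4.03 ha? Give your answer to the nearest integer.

S = 14.5 × 4.03^0.19 = 14.5 × 1.303 ≈ 18.9

19 species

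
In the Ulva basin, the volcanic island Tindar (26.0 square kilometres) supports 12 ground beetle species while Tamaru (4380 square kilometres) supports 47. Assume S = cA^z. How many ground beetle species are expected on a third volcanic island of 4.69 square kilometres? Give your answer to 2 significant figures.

z = ln(47/12) / ln(4380/26) = 1.3652 / 5.1267 = 0.2663
c = 12 / 26^0.2663 = 12 / 2.381 = 5.039
S₃ = 5.039 × 4.69^0.2663 = 5.039 × 1.509 ≈ 7.605

7.6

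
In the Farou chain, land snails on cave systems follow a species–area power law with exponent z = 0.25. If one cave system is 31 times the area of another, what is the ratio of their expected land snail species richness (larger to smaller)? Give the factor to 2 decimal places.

2.36

S₂/S₁ = (A₂/A₁)^z = 31^0.25
ln(S₂/S₁) = 0.25 × ln 31 = 0.25 × 3.4340 = 0.8585
S₂/S₁ = e^0.8585 ≈ 2.36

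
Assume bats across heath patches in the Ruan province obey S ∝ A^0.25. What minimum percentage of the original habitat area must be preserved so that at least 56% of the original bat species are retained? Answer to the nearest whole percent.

Need (A_new/A_old)^0.25 = 0.56, so A_new/A_old = 0.56^(1/0.25) = 0.56^4
ln(A_new/A_old) = ln 0.56 / 0.25 = -0.5798 / 0.25 = -2.3193
A_new/A_old = e^-2.3193 ≈ 0.09834

10%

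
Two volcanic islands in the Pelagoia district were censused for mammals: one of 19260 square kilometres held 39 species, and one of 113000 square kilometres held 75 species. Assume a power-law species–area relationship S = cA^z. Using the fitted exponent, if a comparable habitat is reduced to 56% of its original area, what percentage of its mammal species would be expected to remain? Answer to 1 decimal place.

z = ln(75/39) / ln(113000/19260) = 0.6539 / 1.7694 = 0.3696
S_new/S_old = (A_new/A_old)^z = 0.56^0.3696 = exp(0.3696 × -0.5798) = 0.8071

80.7%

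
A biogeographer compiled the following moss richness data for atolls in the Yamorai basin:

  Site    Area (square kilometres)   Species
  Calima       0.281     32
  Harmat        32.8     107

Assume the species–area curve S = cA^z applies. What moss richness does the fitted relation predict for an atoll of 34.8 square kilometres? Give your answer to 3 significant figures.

109

z = ln(107/32) / ln(32.8/0.281) = 1.2071 / 4.7598 = 0.2536
c = 32 / 0.281^0.2536 = 32 / 0.7248 = 44.15
S₃ = 44.15 × 34.8^0.2536 = 44.15 × 2.46 ≈ 108.6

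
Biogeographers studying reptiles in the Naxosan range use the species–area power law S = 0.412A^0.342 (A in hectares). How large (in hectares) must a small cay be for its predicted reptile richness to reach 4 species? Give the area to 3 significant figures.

770 hectares

4 = 0.412 × A^0.342  ⇒  A^0.342 = 4/0.412 = 9.709
ln A = ln(9.709) / 0.342 = 2.2730 / 0.342 = 6.6463
A = e^6.6463 ≈ 769.9 hectares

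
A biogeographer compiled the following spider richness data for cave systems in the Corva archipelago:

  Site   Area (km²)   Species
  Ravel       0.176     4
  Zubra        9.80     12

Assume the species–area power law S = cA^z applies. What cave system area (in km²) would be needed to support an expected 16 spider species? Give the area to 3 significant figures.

z = ln(12/4) / ln(9.8/0.176) = 1.0986 / 4.0197 = 0.2733
c = 4 / 0.176^0.2733 = 4 / 0.622 = 6.431
A = (16/6.431)^(1/0.2733) ⇒ ln A = ln(2.488)/0.2733 = 3.3350
A = e^3.3350 ≈ 28.08 km²

28.1 km²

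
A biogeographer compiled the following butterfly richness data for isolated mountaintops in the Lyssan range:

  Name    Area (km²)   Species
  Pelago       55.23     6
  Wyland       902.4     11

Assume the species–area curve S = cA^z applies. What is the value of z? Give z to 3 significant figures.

0.217

Taking logs: ln S = ln c + z ln A, so z = (ln S₂ − ln S₁)/(ln A₂ − ln A₁).
z = ln(11/6) / ln(902.4/55.23) = ln(1.833) / ln(16.34) = 0.6061 / 2.7936 = 0.2170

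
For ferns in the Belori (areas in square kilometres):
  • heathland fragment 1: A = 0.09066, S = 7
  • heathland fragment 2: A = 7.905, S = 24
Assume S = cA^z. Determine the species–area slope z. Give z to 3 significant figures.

Taking logs: ln S = ln c + z ln A, so z = (ln S₂ − ln S₁)/(ln A₂ − ln A₁).
z = ln(24/7) / ln(7.905/0.09066) = ln(3.429) / ln(87.19) = 1.2321 / 4.4681 = 0.2758

0.276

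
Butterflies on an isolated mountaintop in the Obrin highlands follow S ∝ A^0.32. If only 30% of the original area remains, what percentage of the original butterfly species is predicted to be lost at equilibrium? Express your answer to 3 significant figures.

S_new/S_old = (A_new/A_old)^z = 0.3^0.32
= exp(0.32 × ln 0.3) = exp(0.32 × -1.2040) = exp(-0.3853) ≈ 0.6803
Fraction lost = 1 − 0.6803 = 0.3197

32.0%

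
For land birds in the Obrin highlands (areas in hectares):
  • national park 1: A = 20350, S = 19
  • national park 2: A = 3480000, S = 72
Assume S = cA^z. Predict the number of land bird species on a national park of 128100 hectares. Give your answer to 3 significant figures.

30.6

z = ln(72/19) / ln(3480000/20350) = 1.3322 / 5.1417 = 0.2591
c = 19 / 20350^0.2591 = 19 / 13.07 = 1.453
S₃ = 1.453 × 128100^0.2591 = 1.453 × 21.06 ≈ 30.6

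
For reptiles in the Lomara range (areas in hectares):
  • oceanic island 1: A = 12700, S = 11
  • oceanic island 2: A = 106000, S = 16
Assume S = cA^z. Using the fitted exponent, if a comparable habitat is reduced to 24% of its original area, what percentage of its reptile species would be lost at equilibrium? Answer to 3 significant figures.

z = ln(16/11) / ln(106000/12700) = 0.3747 / 2.1218 = 0.1766
S_new/S_old = (A_new/A_old)^z = 0.24^0.1766 = exp(0.1766 × -1.4271) = 0.7772
Fraction lost = 1 − 0.7772 = 0.2228

22.3%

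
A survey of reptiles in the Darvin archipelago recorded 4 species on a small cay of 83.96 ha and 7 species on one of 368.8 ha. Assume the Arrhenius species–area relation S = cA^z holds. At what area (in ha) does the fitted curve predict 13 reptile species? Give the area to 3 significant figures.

1900 ha

z = ln(7/4) / ln(368.8/83.96) = 0.5596 / 1.4799 = 0.3781
c = 4 / 83.96^0.3781 = 4 / 5.34 = 0.749
A = (13/0.749)^(1/0.3781) ⇒ ln A = ln(17.36)/0.3781 = 7.5473
A = e^7.5473 ≈ 1896 ha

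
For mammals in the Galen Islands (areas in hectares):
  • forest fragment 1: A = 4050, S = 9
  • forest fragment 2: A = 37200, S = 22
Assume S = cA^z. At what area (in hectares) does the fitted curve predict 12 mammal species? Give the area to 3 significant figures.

z = ln(22/9) / ln(37200/4050) = 0.8938 / 2.2176 = 0.4031
c = 9 / 4050^0.4031 = 9 / 28.45 = 0.3164
A = (12/0.3164)^(1/0.4031) ⇒ ln A = ln(37.93)/0.4031 = 9.0202
A = e^9.0202 ≈ 8269 hectares

8270 hectares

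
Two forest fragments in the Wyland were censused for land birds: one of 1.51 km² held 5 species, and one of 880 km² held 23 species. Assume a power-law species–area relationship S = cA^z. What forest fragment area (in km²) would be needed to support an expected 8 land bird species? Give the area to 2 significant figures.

11 km²

z = ln(23/5) / ln(880/1.51) = 1.5261 / 6.3678 = 0.2397
c = 5 / 1.51^0.2397 = 5 / 1.104 = 4.53
A = (8/4.53)^(1/0.2397) ⇒ ln A = ln(1.766)/0.2397 = 2.3733
A = e^2.3733 ≈ 10.73 km²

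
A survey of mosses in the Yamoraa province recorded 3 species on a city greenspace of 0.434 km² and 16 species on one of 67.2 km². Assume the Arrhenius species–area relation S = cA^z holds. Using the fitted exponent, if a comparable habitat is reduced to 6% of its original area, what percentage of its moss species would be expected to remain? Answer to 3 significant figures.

39.3%

z = ln(16/3) / ln(67.2/0.434) = 1.6740 / 5.0424 = 0.3320
S_new/S_old = (A_new/A_old)^z = 0.06^0.3320 = exp(0.3320 × -2.8134) = 0.393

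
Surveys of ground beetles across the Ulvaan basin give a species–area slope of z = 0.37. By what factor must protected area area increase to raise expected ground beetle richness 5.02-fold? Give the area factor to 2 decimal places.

78.31

(A₂/A₁)^0.37 = 5.02, so A₂/A₁ = 5.02^(1/0.37) = 5.02^2.703
ln(A₂/A₁) = ln 5.02 / 0.37 = 1.6134 / 0.37 = 4.3606
A₂/A₁ = e^4.3606 ≈ 78.31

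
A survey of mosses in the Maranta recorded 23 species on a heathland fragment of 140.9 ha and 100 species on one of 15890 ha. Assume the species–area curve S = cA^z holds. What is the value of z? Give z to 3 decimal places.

Taking logs: ln S = ln c + z ln A, so z = (ln S₂ − ln S₁)/(ln A₂ − ln A₁).
z = ln(100/23) / ln(15890/140.9) = ln(4.348) / ln(112.8) = 1.4697 / 4.7254 = 0.3110

0.311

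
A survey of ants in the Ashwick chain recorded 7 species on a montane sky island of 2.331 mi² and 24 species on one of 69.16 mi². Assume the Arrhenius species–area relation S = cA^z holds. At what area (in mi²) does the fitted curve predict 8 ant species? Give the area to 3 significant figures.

z = ln(24/7) / ln(69.16/2.331) = 1.2321 / 3.3901 = 0.3635
c = 7 / 2.331^0.3635 = 7 / 1.36 = 5.147
A = (8/5.147)^(1/0.3635) ⇒ ln A = ln(1.554)/0.3635 = 1.2137
A = e^1.2137 ≈ 3.366 mi²

3.37 mi²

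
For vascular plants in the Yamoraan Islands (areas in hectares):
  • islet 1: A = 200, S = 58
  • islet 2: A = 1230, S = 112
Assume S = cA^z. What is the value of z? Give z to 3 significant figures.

0.362

Taking logs: ln S = ln c + z ln A, so z = (ln S₂ − ln S₁)/(ln A₂ − ln A₁).
z = ln(112/58) / ln(1230/200) = ln(1.931) / ln(6.15) = 0.6581 / 1.8165 = 0.3623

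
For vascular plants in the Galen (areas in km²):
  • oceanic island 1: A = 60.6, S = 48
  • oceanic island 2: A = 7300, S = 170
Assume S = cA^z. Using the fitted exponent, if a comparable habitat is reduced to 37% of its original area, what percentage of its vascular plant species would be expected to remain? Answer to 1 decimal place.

76.9%

z = ln(170/48) / ln(7300/60.6) = 1.2646 / 4.7913 = 0.2639
S_new/S_old = (A_new/A_old)^z = 0.37^0.2639 = exp(0.2639 × -0.9943) = 0.7692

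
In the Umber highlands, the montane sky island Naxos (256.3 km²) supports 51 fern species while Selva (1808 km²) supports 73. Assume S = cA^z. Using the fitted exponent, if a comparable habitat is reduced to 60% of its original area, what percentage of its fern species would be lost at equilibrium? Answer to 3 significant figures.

z = ln(73/51) / ln(1808/256.3) = 0.3586 / 1.9536 = 0.1836
S_new/S_old = (A_new/A_old)^z = 0.6^0.1836 = exp(0.1836 × -0.5108) = 0.9105
Fraction lost = 1 − 0.9105 = 0.08951

8.95%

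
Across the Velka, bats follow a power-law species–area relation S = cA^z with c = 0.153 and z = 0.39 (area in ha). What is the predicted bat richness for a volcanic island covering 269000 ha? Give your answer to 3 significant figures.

20.1

S = 0.153 × 269000^0.39
ln S = ln 0.153 + 0.39 × ln 269000 = -1.8773 + 0.39 × 12.5025 = 2.9986
S = e^2.9986 ≈ 20.06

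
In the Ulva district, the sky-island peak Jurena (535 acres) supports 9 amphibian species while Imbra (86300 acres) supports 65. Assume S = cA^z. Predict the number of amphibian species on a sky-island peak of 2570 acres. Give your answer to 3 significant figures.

z = ln(65/9) / ln(86300/535) = 1.9772 / 5.0833 = 0.3890
c = 9 / 535^0.3890 = 9 / 11.51 = 0.7817
S₃ = 0.7817 × 2570^0.3890 = 0.7817 × 21.2 ≈ 16.57

16.6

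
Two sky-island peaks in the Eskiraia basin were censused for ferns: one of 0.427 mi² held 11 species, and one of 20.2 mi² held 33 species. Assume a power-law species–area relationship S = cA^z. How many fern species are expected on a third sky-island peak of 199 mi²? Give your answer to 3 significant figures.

63.3

z = ln(33/11) / ln(20.2/0.427) = 1.0986 / 3.8567 = 0.2849
c = 11 / 0.427^0.2849 = 11 / 0.7847 = 14.02
S₃ = 14.02 × 199^0.2849 = 14.02 × 4.517 ≈ 63.32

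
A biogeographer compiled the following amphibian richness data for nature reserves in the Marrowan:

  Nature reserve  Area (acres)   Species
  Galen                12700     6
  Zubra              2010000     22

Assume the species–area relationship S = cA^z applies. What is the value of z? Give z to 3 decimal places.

Taking logs: ln S = ln c + z ln A, so z = (ln S₂ − ln S₁)/(ln A₂ − ln A₁).
z = ln(22/6) / ln(2010000/12700) = ln(3.667) / ln(158.3) = 1.2993 / 5.0643 = 0.2566

0.257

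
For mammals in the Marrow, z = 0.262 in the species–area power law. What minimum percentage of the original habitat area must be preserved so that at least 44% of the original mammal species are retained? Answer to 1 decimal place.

4.4%

Need (A_new/A_old)^0.262 = 0.44, so A_new/A_old = 0.44^(1/0.262) = 0.44^3.817
ln(A_new/A_old) = ln 0.44 / 0.262 = -0.8210 / 0.262 = -3.1335
A_new/A_old = e^-3.1335 ≈ 0.04356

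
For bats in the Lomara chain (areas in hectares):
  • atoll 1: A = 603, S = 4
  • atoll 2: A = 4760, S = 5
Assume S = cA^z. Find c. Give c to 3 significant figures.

2.00

z = ln(S₂/S₁) / ln(A₂/A₁) = ln(5/4) / ln(4760/603) = 0.2231 / 2.0661 = 0.1080
c = S₁ / A₁^z = 4 / 603^0.1080 = 4 / 1.997 = 2.003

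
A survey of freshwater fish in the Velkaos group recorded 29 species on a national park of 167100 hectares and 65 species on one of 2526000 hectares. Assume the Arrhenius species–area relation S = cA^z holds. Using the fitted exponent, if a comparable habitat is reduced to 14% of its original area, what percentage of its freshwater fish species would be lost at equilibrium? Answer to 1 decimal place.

z = ln(65/29) / ln(2526000/167100) = 0.8071 / 2.7158 = 0.2972
S_new/S_old = (A_new/A_old)^z = 0.14^0.2972 = exp(0.2972 × -1.9661) = 0.5575
Fraction lost = 1 − 0.5575 = 0.4425

44.3%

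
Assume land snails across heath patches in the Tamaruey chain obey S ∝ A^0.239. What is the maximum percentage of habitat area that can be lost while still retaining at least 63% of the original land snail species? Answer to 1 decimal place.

85.5%

Need (A_new/A_old)^0.239 = 0.63, so A_new/A_old = 0.63^(1/0.239) = 0.63^4.184
ln(A_new/A_old) = ln 0.63 / 0.239 = -0.4620 / 0.239 = -1.9332
A_new/A_old = e^-1.9332 ≈ 0.1447
Fraction that can be lost = 1 − 0.1447 = 0.8553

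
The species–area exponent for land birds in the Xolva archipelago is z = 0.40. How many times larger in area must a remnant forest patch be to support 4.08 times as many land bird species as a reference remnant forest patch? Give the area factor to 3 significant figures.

(A₂/A₁)^0.4 = 4.08, so A₂/A₁ = 4.08^(1/0.4) = 4.08^2.5
ln(A₂/A₁) = ln 4.08 / 0.4 = 1.4061 / 0.4 = 3.5152
A₂/A₁ = e^3.5152 ≈ 33.62

33.6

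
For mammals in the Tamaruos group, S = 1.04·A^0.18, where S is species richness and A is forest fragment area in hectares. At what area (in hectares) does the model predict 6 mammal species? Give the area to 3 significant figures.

6 = 1.04 × A^0.18  ⇒  A^0.18 = 6/1.04 = 5.769
ln A = ln(5.769) / 0.18 = 1.7525 / 0.18 = 9.7363
A = e^9.7363 ≈ 16921 hectares

16900 hectares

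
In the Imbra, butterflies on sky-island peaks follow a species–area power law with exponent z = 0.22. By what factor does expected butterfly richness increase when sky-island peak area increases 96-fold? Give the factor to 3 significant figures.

2.73

S₂/S₁ = (A₂/A₁)^z = 96^0.22
ln(S₂/S₁) = 0.22 × ln 96 = 0.22 × 4.5643 = 1.0042
S₂/S₁ = e^1.0042 ≈ 2.73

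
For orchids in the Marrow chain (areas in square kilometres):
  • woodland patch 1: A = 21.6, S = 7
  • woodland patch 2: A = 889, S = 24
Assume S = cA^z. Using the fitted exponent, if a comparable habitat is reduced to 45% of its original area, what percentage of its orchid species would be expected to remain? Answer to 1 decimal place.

76.7%

z = ln(24/7) / ln(889/21.6) = 1.2321 / 3.7174 = 0.3315
S_new/S_old = (A_new/A_old)^z = 0.45^0.3315 = exp(0.3315 × -0.7985) = 0.7675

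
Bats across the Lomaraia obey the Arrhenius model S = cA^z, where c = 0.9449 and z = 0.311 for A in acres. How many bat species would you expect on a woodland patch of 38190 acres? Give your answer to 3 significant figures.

S = 0.9449 × 38190^0.311
ln S = ln 0.9449 + 0.311 × ln 38190 = -0.0567 + 0.311 × 10.5503 = 3.2245
S = e^3.2245 ≈ 25.14

25.1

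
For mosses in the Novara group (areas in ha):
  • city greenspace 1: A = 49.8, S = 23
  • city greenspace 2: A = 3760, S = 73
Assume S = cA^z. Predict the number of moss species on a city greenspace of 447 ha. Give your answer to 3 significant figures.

z = ln(73/23) / ln(3760/49.8) = 1.1550 / 4.3242 = 0.2671
c = 23 / 49.8^0.2671 = 23 / 2.84 = 8.099
S₃ = 8.099 × 447^0.2671 = 8.099 × 5.104 ≈ 41.33

41.3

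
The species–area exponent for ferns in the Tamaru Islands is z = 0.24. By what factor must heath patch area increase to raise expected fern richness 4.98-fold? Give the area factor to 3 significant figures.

804

(A₂/A₁)^0.24 = 4.98, so A₂/A₁ = 4.98^(1/0.24) = 4.98^4.167
ln(A₂/A₁) = ln 4.98 / 0.24 = 1.6054 / 0.24 = 6.6893
A₂/A₁ = e^6.6893 ≈ 803.8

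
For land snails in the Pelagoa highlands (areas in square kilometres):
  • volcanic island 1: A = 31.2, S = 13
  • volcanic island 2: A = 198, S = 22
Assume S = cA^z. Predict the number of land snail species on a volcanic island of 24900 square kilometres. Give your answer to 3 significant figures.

z = ln(22/13) / ln(198/31.2) = 0.5261 / 1.8478 = 0.2847
c = 13 / 31.2^0.2847 = 13 / 2.663 = 4.881
S₃ = 4.881 × 24900^0.2847 = 4.881 × 17.85 ≈ 87.13

87.1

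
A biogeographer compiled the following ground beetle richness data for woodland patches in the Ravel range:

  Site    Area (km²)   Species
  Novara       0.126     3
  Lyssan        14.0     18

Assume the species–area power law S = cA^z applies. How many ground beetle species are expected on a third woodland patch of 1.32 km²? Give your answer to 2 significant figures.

7.3

z = ln(18/3) / ln(14/0.126) = 1.7918 / 4.7105 = 0.3804
c = 3 / 0.126^0.3804 = 3 / 0.4548 = 6.597
S₃ = 6.597 × 1.32^0.3804 = 6.597 × 1.111 ≈ 7.331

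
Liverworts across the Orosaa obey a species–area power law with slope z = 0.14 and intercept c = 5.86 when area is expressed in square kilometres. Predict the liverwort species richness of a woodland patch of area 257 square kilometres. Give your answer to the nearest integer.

S = 5.86 × 257^0.14 = 5.86 × 2.175 ≈ 12.74

13 species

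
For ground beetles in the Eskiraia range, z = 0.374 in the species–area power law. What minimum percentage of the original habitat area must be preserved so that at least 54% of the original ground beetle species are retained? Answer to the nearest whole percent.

19%

Need (A_new/A_old)^0.374 = 0.54, so A_new/A_old = 0.54^(1/0.374) = 0.54^2.674
ln(A_new/A_old) = ln 0.54 / 0.374 = -0.6162 / 0.374 = -1.6476
A_new/A_old = e^-1.6476 ≈ 0.1925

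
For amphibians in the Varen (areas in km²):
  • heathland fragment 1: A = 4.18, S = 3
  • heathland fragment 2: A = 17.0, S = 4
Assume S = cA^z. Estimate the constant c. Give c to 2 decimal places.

z = ln(S₂/S₁) / ln(A₂/A₁) = ln(4/3) / ln(17/4.18) = 0.2877 / 1.4029 = 0.2051
c = S₁ / A₁^z = 3 / 4.18^0.2051 = 3 / 1.341 = 2.237

2.24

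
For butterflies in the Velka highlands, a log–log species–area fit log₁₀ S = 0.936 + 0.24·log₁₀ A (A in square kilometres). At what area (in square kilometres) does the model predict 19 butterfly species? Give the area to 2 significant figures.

27 square kilometres

19 = 8.63 × A^0.24  ⇒  A^0.24 = 19/8.63 = 2.202
ln A = ln(2.202) / 0.24 = 0.7892 / 0.24 = 3.2884
A = e^3.2884 ≈ 26.8 square kilometres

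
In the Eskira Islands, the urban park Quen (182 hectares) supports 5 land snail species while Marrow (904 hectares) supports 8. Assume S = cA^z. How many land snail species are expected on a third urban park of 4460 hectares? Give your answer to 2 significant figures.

13

z = ln(8/5) / ln(904/182) = 0.4700 / 1.6028 = 0.2932
c = 5 / 182^0.2932 = 5 / 4.6 = 1.087
S₃ = 1.087 × 4460^0.2932 = 1.087 × 11.75 ≈ 12.77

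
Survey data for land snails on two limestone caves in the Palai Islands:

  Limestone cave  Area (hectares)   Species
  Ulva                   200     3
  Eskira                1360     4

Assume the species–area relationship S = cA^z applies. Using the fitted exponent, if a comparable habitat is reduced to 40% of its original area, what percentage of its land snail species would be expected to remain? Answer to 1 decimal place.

87.2%

z = ln(4/3) / ln(1360/200) = 0.2877 / 1.9169 = 0.1501
S_new/S_old = (A_new/A_old)^z = 0.4^0.1501 = exp(0.1501 × -0.9163) = 0.8715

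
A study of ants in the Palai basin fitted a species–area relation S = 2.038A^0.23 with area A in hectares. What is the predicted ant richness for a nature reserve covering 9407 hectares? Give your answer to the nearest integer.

17 species

S = 2.038 × 9407^0.23
ln S = ln 2.038 + 0.23 × ln 9407 = 0.7120 + 0.23 × 9.1492 = 2.8163
S = e^2.8163 ≈ 16.71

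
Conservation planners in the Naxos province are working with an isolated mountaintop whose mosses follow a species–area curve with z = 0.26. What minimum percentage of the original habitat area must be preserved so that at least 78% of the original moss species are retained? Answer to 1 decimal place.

Need (A_new/A_old)^0.26 = 0.78, so A_new/A_old = 0.78^(1/0.26) = 0.78^3.846
ln(A_new/A_old) = ln 0.78 / 0.26 = -0.2485 / 0.26 = -0.9556
A_new/A_old = e^-0.9556 ≈ 0.3846

38.5%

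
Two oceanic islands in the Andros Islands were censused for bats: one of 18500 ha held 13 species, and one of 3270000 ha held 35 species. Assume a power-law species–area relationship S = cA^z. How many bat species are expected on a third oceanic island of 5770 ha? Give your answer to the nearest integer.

z = ln(35/13) / ln(3270000/18500) = 0.9904 / 5.1748 = 0.1914
c = 13 / 18500^0.1914 = 13 / 6.557 = 1.983
S₃ = 1.983 × 5770^0.1914 = 1.983 × 5.246 ≈ 10.4

10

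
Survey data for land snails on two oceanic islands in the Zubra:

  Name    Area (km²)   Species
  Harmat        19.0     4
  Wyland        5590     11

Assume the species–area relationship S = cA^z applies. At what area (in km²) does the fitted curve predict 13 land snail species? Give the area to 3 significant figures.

z = ln(11/4) / ln(5590/19) = 1.0116 / 5.6843 = 0.1780
c = 4 / 19^0.1780 = 4 / 1.689 = 2.369
A = (13/2.369)^(1/0.1780) ⇒ ln A = ln(5.489)/0.1780 = 9.5674
A = e^9.5674 ≈ 14292 km²

14300 km²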